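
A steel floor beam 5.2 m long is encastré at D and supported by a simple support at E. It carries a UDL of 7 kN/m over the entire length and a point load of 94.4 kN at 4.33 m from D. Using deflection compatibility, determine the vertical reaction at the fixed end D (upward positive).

R_D = 46.22 kN

Choose R_E as the redundant. The primary structure is the cantilever fixed at D.
Free-end deflection of the primary structure under the applied loading (downward +):
  UDL 7: wL⁴/(8EI) = 639.8/EI
  point load 94.4 at a = 4.33: Pa²(3L − a)/(6EI) = 3324/EI
  δ_0 = 3964/EI
Flexibility coefficient — unit upward force at E: δ_{EE} = L³/(3EI) = 46.87/EI.
Compatibility at E: δ_0 − R_E·δ_{EE} = 0, so R_E = 3964/46.87 = 84.58 kN.
Vertical equilibrium: R_D = ΣP − R_E = 130.8 − 84.58 = 46.22 kN.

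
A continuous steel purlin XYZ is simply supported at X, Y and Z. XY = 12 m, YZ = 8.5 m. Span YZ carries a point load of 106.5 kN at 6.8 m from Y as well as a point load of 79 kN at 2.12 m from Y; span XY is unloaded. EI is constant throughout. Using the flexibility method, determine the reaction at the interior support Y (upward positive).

Take M_Y as the redundant. Released structure: two simple spans XY and YZ with a hinge at Y.
Rotations at Y on the released spans (each span's end-slope, ×1/EI):
  span YZ: point load 106.5 at a = 6.8: Pab(L + b)/(6LEI) = 246.2/EI
  span YZ: point load 79 at a = 2.12: Pab(L + b)/(6LEI) = 311.8/EI
  relative rotation θ_0 = (0 + 558)/EI = 558/EI
A unit hogging moment at Y produces rotation L₁/(3EI) + L₂/(3EI) = 6.833/EI.
Compatibility: M_Y·(L₁+L₂)/(3EI) = θ_0, giving M_Y = 81.66 kN·m (hogging).
Span XY, ΣM about X with M_Y applied at Y: R_Y^{XY}·12 = 0 + 81.66, so R_Y^{XY} = 6.805 kN and R_X = 0 − 6.805 = -6.805 kN.
Span YZ, ΣM about Z: R_Y^{YZ}·8.5 = 685.1 + 81.66, so R_Y^{YZ} = 90.2 kN and R_Z = 185.5 − 90.2 = 95.3 kN.
R_Y = 6.805 + 90.2 = 97.01 kN.

R_Y = 97.01 kN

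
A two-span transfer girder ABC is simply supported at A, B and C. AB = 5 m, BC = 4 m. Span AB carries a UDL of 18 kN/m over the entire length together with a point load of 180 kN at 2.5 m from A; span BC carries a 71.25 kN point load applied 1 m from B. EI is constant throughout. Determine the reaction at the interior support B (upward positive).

R_B = 254 kN

Release continuity at B by inserting a hinge; the redundant is the internal moment M_B. The primary structure is two simply-supported spans AB and BC.
Discontinuity in slope at B on the released structure — sum the simple-span end rotations:
  span AB: UDL 18: wL³/(24EI) = 93.75/EI
  span AB: point load 180 at a = 2.5: Pab(L + a)/(6LEI) = 281.2/EI
  span BC: point load 71.25 at a = 1: Pab(L + b)/(6LEI) = 62.34/EI
  relative rotation θ_0 = (375 + 62.34)/EI = 437.3/EI
A unit hogging moment at B produces rotation L₁/(3EI) + L₂/(3EI) = 3/EI.
Compatibility: M_B·(L₁+L₂)/(3EI) = θ_0, giving M_B = 145.8 kN·m (hogging).
Span AB, ΣM about A with M_B applied at B: R_B^{AB}·5 = 675 + 145.8, so R_B^{AB} = 164.2 kN and R_A = 270 − 164.2 = 105.8 kN.
Span BC, ΣM about C: R_B^{BC}·4 = 213.8 + 145.8, so R_B^{BC} = 89.88 kN and R_C = 71.25 − 89.88 = -18.63 kN.
R_B = 164.2 + 89.88 = 254 kN.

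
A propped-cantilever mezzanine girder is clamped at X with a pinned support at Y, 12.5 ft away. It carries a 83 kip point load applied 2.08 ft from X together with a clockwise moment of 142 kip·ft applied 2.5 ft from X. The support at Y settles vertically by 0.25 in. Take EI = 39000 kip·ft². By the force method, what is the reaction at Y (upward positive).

R_Y = 8.142 kip

Release the roller at Y. Primary structure: cantilever fixed at X.
Downward deflection at the released point Y due to the loads:
  point load 83 at a = 2.08: Pa²(3L − a)/(6EI) = 2120/EI
  clockwise couple 142 at a = 2.5: M₀a(2L − a)/(2EI) = 3994/EI
  δ_0 = 6114/EI
Flexibility coefficient — unit upward force at Y: δ_{YY} = L³/(3EI) = 651/EI.
With EI = 39000 kip·ft²: δ_0 = 0.15676 ft and δ_{YY} = 0.016693 ft/kip.
Compatibility — the beam at Y must follow the support down by 0.02083 ft: δ_0 − R_Y·δ_{YY} = 0.02083, so R_Y = (0.15676 − 0.02083)/0.016693 = 8.142 kip.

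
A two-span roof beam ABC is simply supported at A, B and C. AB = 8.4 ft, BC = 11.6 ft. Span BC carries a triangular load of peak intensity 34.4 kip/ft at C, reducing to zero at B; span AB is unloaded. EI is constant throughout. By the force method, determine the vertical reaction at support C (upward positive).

R_C = 119.5 kip

Release continuity at B by inserting a hinge; the redundant is the internal moment M_B. The primary structure is two simply-supported spans AB and BC.
Rotations at B on the released spans (each span's end-slope, ×1/EI):
  span BC: triangular load, peak 34.4: 7w₀L³/(360EI) = 1044/EI
  relative rotation θ_0 = (0 + 1044)/EI = 1044/EI
A unit hogging moment at B produces rotation L₁/(3EI) + L₂/(3EI) = 6.667/EI.
Compatibility: M_B·(L₁+L₂)/(3EI) = θ_0, giving M_B = 156.6 kip·ft (hogging).
Span BC, ΣM about C: R_B^{BC}·11.6 = 771.5 + 156.6, so R_B^{BC} = 80.01 kip and R_C = 199.5 − 80.01 = 119.5 kip.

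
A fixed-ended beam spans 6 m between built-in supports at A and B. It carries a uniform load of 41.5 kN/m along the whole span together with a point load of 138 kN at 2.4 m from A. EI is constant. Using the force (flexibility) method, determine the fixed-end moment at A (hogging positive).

Release both end moments; the primary structure is a simply-supported span AB with redundants M_A and M_B.
End rotations of the released simple span under the applied load (×1/EI):
  at A: UDL 41.5: wL³/(24EI) = 373.5/EI
  at B: UDL 41.5: wL³/(24EI) = 373.5/EI
  at A: point load 138 at a = 2.4: Pab(L + b)/(6LEI) = 318/EI
  at B: point load 138 at a = 2.4: Pab(L + a)/(6LEI) = 278.2/EI
  θ_A0 = 691.5/EI,  θ_B0 = 651.7/EI
Flexibility coefficients: a unit moment at one end gives L/(3EI) there and L/(6EI) at the far end, so f₁₁ = f₂₂ = 2/EI and f₁₂ = f₂₁ = 1/EI.
Compatibility — zero rotation at each built-in end:
  2 M_A + 1 M_B = 691.5
  1 M_A + 2 M_B = 651.7
Solving the pair gives M_A = 243.7 kN·m and M_B = 204 kN·m (hogging).

M_A = 243.7 kN·m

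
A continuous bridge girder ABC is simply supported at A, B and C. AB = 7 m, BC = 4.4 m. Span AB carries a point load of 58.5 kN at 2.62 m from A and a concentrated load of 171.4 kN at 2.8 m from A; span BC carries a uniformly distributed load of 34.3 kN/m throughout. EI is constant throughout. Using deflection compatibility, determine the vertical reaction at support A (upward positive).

R_A = 111.4 kN

Release continuity at B by inserting a hinge; the redundant is the internal moment M_B. The primary structure is two simply-supported spans AB and BC.
End slopes at the hinge B, treating each span as simply supported:
  span AB: point load 58.5 at a = 2.62: Pab(L + a)/(6LEI) = 153.8/EI
  span AB: point load 171.4 at a = 2.8: Pab(L + a)/(6LEI) = 470.3/EI
  span BC: UDL 34.3: wL³/(24EI) = 121.7/EI
  relative rotation θ_0 = (624.1 + 121.7)/EI = 745.8/EI
A unit hogging moment at B produces rotation L₁/(3EI) + L₂/(3EI) = 3.8/EI.
Compatibility: M_B·(L₁+L₂)/(3EI) = θ_0, giving M_B = 196.3 kN·m (hogging).
Span AB, ΣM about A with M_B applied at B: R_B^{AB}·7 = 633.2 + 196.3, so R_B^{AB} = 118.5 kN and R_A = 229.9 − 118.5 = 111.4 kN.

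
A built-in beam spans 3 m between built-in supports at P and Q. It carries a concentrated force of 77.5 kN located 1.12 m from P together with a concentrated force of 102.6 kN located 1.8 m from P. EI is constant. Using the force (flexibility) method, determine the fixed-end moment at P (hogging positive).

M_P = 63.64 kN·m

Release both end moments; the primary structure is a simply-supported span PQ with redundants M_P and M_Q.
End rotations of the released simple span under the applied load (×1/EI):
  at P: point load 77.5 at a = 1.12: Pab(L + b)/(6LEI) = 44.24/EI
  at Q: point load 77.5 at a = 1.12: Pab(L + a)/(6LEI) = 37.35/EI
  at P: point load 102.6 at a = 1.8: Pab(L + b)/(6LEI) = 51.71/EI
  at Q: point load 102.6 at a = 1.8: Pab(L + a)/(6LEI) = 59.1/EI
  θ_P0 = 95.95/EI,  θ_Q0 = 96.45/EI
Flexibility coefficients: a unit moment at one end gives L/(3EI) there and L/(6EI) at the far end, so f₁₁ = f₂₂ = 1/EI and f₁₂ = f₂₁ = 0.5/EI.
Compatibility — zero rotation at each built-in end:
  1 M_P + 0.5 M_Q = 95.95
  0.5 M_P + 1 M_Q = 96.45
Solving the pair gives M_P = 63.64 kN·m and M_Q = 64.63 kN·m (hogging).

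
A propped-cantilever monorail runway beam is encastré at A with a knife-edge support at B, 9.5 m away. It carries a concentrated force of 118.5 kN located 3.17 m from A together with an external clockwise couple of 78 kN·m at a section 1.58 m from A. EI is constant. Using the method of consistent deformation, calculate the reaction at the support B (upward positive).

Choose R_B as the redundant. The primary structure is the cantilever fixed at A.
Free-end deflection of the primary structure under the applied loading (downward +):
  point load 118.5 at a = 3.17: Pa²(3L − a)/(6EI) = 5027/EI
  clockwise couple 78 at a = 1.58: M₀a(2L − a)/(2EI) = 1073/EI
  δ_0 = 6101/EI
Flexibility coefficient — unit upward force at B: δ_{BB} = L³/(3EI) = 285.8/EI.
Compatibility at B: δ_0 − R_B·δ_{BB} = 0, so R_B = 6101/285.8 = 21.35 kN.

R_B = 21.35 kN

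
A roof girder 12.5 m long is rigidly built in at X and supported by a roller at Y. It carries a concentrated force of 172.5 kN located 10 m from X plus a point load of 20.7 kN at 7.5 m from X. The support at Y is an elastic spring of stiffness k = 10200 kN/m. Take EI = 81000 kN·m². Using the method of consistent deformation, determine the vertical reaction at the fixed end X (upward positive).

Take the reaction at Y as the redundant and release it; the primary structure is a cantilever fixed at X.
Primary-structure tip deflection at Y by superposition:
  point load 172.5 at a = 10: Pa²(3L − a)/(6EI) = 79062/EI
  point load 20.7 at a = 7.5: Pa²(3L − a)/(6EI) = 5822/EI
  δ_0 = 84884/EI
Flexibility coefficient — unit upward force at Y: δ_{YY} = L³/(3EI) = 651/EI.
With EI = 81000 kN·m²: δ_0 = 1.048 m and δ_{YY} = 0.008038 m/kN.
Compatibility — the spring shortens by R_Y/k under the reaction it provides: δ_0 − R_Y·δ_{YY} = R_Y/k. With 1/k = 0.000098 m/kN, R_Y = δ_0 / (δ_{YY} + 1/k) = 1.048 / (0.008038 + 0.000098) = 128.8 kN.
Vertical equilibrium: R_X = ΣP − R_Y = 193.2 − 128.8 = 64.39 kN.

R_X = 64.39 kN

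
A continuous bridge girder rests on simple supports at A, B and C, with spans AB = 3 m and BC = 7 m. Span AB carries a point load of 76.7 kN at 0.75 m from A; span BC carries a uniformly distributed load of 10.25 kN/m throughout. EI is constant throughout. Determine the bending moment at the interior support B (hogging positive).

Release continuity at B by inserting a hinge; the redundant is the internal moment M_B. The primary structure is two simply-supported spans AB and BC.
End slopes at the hinge B, treating each span as simply supported:
  span AB: point load 76.7 at a = 0.75: Pab(L + a)/(6LEI) = 26.96/EI
  span BC: UDL 10.25: wL³/(24EI) = 146.5/EI
  relative rotation θ_0 = (26.96 + 146.5)/EI = 173.5/EI
A unit hogging moment at B produces rotation L₁/(3EI) + L₂/(3EI) = 3.333/EI.
Slope continuity at B: θ_0 = M_B·3.333/EI, so M_B = 173.5/3.333 = 52.04 kN·m (hogging).

M_B = 52.04 kN·m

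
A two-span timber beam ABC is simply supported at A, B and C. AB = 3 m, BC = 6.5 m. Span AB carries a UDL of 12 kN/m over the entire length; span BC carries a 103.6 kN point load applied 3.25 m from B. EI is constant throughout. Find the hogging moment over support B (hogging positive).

Release continuity at B by inserting a hinge; the redundant is the internal moment M_B. The primary structure is two simply-supported spans AB and BC.
Discontinuity in slope at B on the released structure — sum the simple-span end rotations:
  span AB: UDL 12: wL³/(24EI) = 13.5/EI
  span BC: point load 103.6 at a = 3.25: Pab(L + b)/(6LEI) = 273.6/EI
  relative rotation θ_0 = (13.5 + 273.6)/EI = 287.1/EI
A unit hogging moment at B produces rotation L₁/(3EI) + L₂/(3EI) = 3.167/EI.
Slope continuity at B: θ_0 = M_B·3.167/EI, so M_B = 287.1/3.167 = 90.65 kN·m (hogging).

M_B = 90.65 kN·m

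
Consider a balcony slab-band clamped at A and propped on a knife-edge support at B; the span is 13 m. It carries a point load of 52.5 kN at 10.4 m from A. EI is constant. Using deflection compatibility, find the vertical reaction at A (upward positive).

Release the roller at B. Primary structure: cantilever fixed at A.
Downward deflection at the released point B due to the loads:
  point load 52.5 at a = 10.4: Pa²(3L − a)/(6EI) = 27067/EI
Flexibility coefficient — unit upward force at B: δ_{BB} = L³/(3EI) = 732.3/EI.
The prop prevents deflection at B: R_B = δ_0/δ_{BB} = 27067/732.3 = 36.96 kN.
Vertical equilibrium: R_A = ΣP − R_B = 52.5 − 36.96 = 15.54 kN.

R_A = 15.54 kN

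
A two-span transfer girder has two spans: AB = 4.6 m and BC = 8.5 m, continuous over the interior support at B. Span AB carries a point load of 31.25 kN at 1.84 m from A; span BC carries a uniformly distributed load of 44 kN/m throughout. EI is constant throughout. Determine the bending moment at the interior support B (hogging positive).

M_B = 266.3 kN·m

Release continuity at B by inserting a hinge; the redundant is the internal moment M_B. The primary structure is two simply-supported spans AB and BC.
Discontinuity in slope at B on the released structure — sum the simple-span end rotations:
  span AB: point load 31.25 at a = 1.84: Pab(L + a)/(6LEI) = 37.03/EI
  span BC: UDL 44: wL³/(24EI) = 1126/EI
  relative rotation θ_0 = (37.03 + 1126)/EI = 1163/EI
A unit hogging moment at B produces rotation L₁/(3EI) + L₂/(3EI) = 4.367/EI.
Compatibility: M_B·(L₁+L₂)/(3EI) = θ_0, giving M_B = 266.3 kN·m (hogging).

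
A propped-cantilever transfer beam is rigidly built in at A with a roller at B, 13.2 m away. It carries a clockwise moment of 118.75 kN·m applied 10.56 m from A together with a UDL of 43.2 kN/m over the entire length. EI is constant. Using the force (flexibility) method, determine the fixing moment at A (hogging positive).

M_A = 888.6 kN·m

Release the roller at B. Primary structure: cantilever fixed at A.
Primary-structure tip deflection at B by superposition:
  clockwise couple 118.75 at a = 10.56: M₀a(2L − a)/(2EI) = 9932/EI
  UDL 43.2: wL⁴/(8EI) = 163942/EI
  δ_0 = 173873/EI
Flexibility coefficient — unit upward force at B: δ_{BB} = L³/(3EI) = 766.7/EI.
Compatibility at B: δ_0 − R_B·δ_{BB} = 0, so R_B = 173873/766.7 = 226.8 kN.
Moment equilibrium about A: M_A = Σ(load moments about A) − R_B·L = 3882 − 226.8×13.2 = 888.6 kN·m.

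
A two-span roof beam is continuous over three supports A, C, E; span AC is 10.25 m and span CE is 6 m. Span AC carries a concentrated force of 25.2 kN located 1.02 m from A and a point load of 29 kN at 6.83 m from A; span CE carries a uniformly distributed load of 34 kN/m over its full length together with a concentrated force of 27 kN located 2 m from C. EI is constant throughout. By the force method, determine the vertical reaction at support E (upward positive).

R_E = 92.61 kN

Release continuity at C by inserting a hinge; the redundant is the internal moment M_C. The primary structure is two simply-supported spans AC and CE.
Rotations at C on the released spans (each span's end-slope, ×1/EI):
  span AC: point load 25.2 at a = 1.02: Pab(L + a)/(6LEI) = 43.48/EI
  span AC: point load 29 at a = 6.83: Pab(L + a)/(6LEI) = 188.1/EI
  span CE: UDL 34: wL³/(24EI) = 306/EI
  span CE: point load 27 at a = 2: Pab(L + b)/(6LEI) = 60/EI
  relative rotation θ_0 = (231.6 + 366)/EI = 597.6/EI
A unit hogging moment at C produces rotation L₁/(3EI) + L₂/(3EI) = 5.417/EI.
Compatibility: M_C·(L₁+L₂)/(3EI) = θ_0, giving M_C = 110.3 kN·m (hogging).
Span CE, ΣM about E: R_C^{CE}·6 = 720 + 110.3, so R_C^{CE} = 138.4 kN and R_E = 231 − 138.4 = 92.61 kN.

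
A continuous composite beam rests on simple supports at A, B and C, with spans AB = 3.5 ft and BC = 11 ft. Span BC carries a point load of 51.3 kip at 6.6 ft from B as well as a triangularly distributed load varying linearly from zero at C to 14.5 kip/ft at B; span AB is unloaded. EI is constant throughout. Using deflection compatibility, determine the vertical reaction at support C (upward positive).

Take M_B as the redundant. Released structure: two simple spans AB and BC with a hinge at B.
Rotations at B on the released spans (each span's end-slope, ×1/EI):
  span BC: point load 51.3 at a = 6.6: Pab(L + b)/(6LEI) = 347.6/EI
  span BC: triangular load, peak 14.5: w₀L³/(45EI) = 428.9/EI
  relative rotation θ_0 = (0 + 776.5)/EI = 776.5/EI
A unit hogging moment at B produces rotation L₁/(3EI) + L₂/(3EI) = 4.833/EI.
Compatibility: M_B·(L₁+L₂)/(3EI) = θ_0, giving M_B = 160.7 kip·ft (hogging).
Span BC, ΣM about C: R_B^{BC}·11 = 810.6 + 160.7, so R_B^{BC} = 88.29 kip and R_C = 131.1 − 88.29 = 42.76 kip.

R_C = 42.76 kip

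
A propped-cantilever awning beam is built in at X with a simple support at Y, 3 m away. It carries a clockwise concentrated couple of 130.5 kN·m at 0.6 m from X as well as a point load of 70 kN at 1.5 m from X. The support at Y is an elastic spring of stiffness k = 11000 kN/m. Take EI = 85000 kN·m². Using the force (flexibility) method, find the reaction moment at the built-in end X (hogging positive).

Take the reaction at Y as the redundant and release it; the primary structure is a cantilever fixed at X.
Free-end deflection of the primary structure under the applied loading (downward +):
  clockwise couple 130.5 at a = 0.6: M₀a(2L − a)/(2EI) = 211.4/EI
  point load 70 at a = 1.5: Pa²(3L − a)/(6EI) = 196.9/EI
  δ_0 = 408.3/EI
Flexibility coefficient — unit upward force at Y: δ_{YY} = L³/(3EI) = 9/EI.
With EI = 85000 kN·m²: δ_0 = 0.004803 m and δ_{YY} = 0.000106 m/kN.
Compatibility — the spring shortens by R_Y/k under the reaction it provides: δ_0 − R_Y·δ_{YY} = R_Y/k. With 1/k = 0.000091 m/kN, R_Y = δ_0 / (δ_{YY} + 1/k) = 0.004803 / (0.000106 + 0.000091) = 24.41 kN.
Moment equilibrium about X: M_X = Σ(load moments about X) − R_Y·L = 235.5 − 24.41×3 = 162.3 kN·m.

M_X = 162.3 kN·m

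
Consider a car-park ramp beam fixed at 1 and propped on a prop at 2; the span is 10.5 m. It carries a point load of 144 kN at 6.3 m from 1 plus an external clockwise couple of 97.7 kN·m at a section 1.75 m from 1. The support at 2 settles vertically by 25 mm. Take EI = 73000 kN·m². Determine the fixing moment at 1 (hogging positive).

M_1 = 356.6 kN·m

Remove the prop at 2; the released (primary) structure is a cantilever built in at 1.
Deflection at 2 on the released cantilever, summing each load's contribution:
  point load 144 at a = 6.3: Pa²(3L − a)/(6EI) = 24005/EI
  clockwise couple 97.7 at a = 1.75: M₀a(2L − a)/(2EI) = 1646/EI
  δ_0 = 25650/EI
Tip deflection under a unit load at 2: L³/(3EI) = 385.9/EI.
With EI = 73000 kN·m²: δ_0 = 0.35137 m and δ_{22} = 0.005286 m/kN.
Compatibility — the beam at 2 must follow the support down by 0.025 m: δ_0 − R_2·δ_{22} = 0.025, so R_2 = (0.35137 − 0.025)/0.005286 = 61.74 kN.
Moment equilibrium about 1: M_1 = Σ(load moments about 1) − R_2·L = 1005 − 61.74×10.5 = 356.6 kN·m.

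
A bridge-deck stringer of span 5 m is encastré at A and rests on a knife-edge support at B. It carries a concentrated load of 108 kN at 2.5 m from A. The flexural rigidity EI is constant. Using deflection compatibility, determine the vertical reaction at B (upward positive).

R_B = 33.75 kN

Choose R_B as the redundant. The primary structure is the cantilever fixed at A.
Free-end deflection of the primary structure under the applied loading (downward +):
  point load 108 at a = 2.5: Pa²(3L − a)/(6EI) = 1406/EI
Tip deflection under a unit load at B: L³/(3EI) = 41.67/EI.
Compatibility at B: δ_0 − R_B·δ_{BB} = 0, so R_B = 1406/41.67 = 33.75 kN.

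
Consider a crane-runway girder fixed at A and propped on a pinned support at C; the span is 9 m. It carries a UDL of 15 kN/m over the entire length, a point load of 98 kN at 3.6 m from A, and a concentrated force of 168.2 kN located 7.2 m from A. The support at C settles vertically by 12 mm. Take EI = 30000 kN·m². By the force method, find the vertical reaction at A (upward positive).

Take the reaction at C as the redundant and release it; the primary structure is a cantilever fixed at A.
Primary-structure tip deflection at C by superposition:
  UDL 15: wL⁴/(8EI) = 12302/EI
  point load 98 at a = 3.6: Pa²(3L − a)/(6EI) = 4953/EI
  point load 168.2 at a = 7.2: Pa²(3L − a)/(6EI) = 28774/EI
  δ_0 = 46029/EI
Tip deflection under a unit load at C: L³/(3EI) = 243/EI.
With EI = 30000 kN·m²: δ_0 = 1.5343 m and δ_{CC} = 0.0081 m/kN.
Compatibility — the beam at C must follow the support down by 0.012 m: δ_0 − R_C·δ_{CC} = 0.012, so R_C = (1.5343 − 0.012)/0.0081 = 187.9 kN.
Vertical equilibrium: R_A = ΣP − R_C = 401.2 − 187.9 = 213.3 kN.

R_A = 213.3 kN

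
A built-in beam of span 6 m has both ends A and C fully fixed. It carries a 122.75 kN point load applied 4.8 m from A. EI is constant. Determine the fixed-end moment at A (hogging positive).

Take the two fixed-end moments M_A, M_C as redundants; the released structure is the simple span AC.
Simple-span end rotations at A and C under the given loads:
  at A: point load 122.75 at a = 4.8: Pab(L + b)/(6LEI) = 141.4/EI
  at C: point load 122.75 at a = 4.8: Pab(L + a)/(6LEI) = 212.1/EI
  θ_A0 = 141.4/EI,  θ_C0 = 212.1/EI
Flexibility coefficients: a unit moment at one end gives L/(3EI) there and L/(6EI) at the far end, so f₁₁ = f₂₂ = 2/EI and f₁₂ = f₂₁ = 1/EI.
Compatibility — zero rotation at each built-in end:
  2 M_A + 1 M_C = 141.4
  1 M_A + 2 M_C = 212.1
Solving the pair gives M_A = 23.57 kN·m and M_C = 94.27 kN·m (hogging).

M_A = 23.57 kN·m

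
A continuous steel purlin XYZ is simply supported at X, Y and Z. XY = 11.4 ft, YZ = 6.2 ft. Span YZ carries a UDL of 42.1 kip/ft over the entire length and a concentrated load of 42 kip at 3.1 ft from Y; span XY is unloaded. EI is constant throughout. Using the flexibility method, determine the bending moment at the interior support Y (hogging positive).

M_Y = 88.46 kip·ft

Take M_Y as the redundant. Released structure: two simple spans XY and YZ with a hinge at Y.
Discontinuity in slope at Y on the released structure — sum the simple-span end rotations:
  span YZ: UDL 42.1: wL³/(24EI) = 418.1/EI
  span YZ: point load 42 at a = 3.1: Pab(L + b)/(6LEI) = 100.9/EI
  relative rotation θ_0 = (0 + 519)/EI = 519/EI
A unit hogging moment at Y produces rotation L₁/(3EI) + L₂/(3EI) = 5.867/EI.
Slope continuity at Y: θ_0 = M_Y·5.867/EI, so M_Y = 519/5.867 = 88.46 kip·ft (hogging).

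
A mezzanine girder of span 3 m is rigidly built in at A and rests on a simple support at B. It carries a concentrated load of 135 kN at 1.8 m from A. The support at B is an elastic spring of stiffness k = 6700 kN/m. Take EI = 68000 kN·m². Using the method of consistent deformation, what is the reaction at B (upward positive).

R_B = 27.41 kN

Take the reaction at B as the redundant and release it; the primary structure is a cantilever fixed at A.
Downward deflection at the released point B due to the loads:
  point load 135 at a = 1.8: Pa²(3L − a)/(6EI) = 524.9/EI
Tip deflection under a unit load at B: L³/(3EI) = 9/EI.
With EI = 68000 kN·m²: δ_0 = 0.007719 m and δ_{BB} = 0.000132 m/kN.
Compatibility — the spring shortens by R_B/k under the reaction it provides: δ_0 − R_B·δ_{BB} = R_B/k. With 1/k = 0.000149 m/kN, R_B = δ_0 / (δ_{BB} + 1/k) = 0.007719 / (0.000132 + 0.000149) = 27.41 kN.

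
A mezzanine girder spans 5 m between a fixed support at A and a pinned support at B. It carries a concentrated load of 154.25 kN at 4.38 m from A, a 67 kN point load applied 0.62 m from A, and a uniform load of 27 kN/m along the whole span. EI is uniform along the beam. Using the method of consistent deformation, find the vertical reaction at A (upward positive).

R_A = 178.4 kN

Release the roller at B. Primary structure: cantilever fixed at A.
Free-end deflection of the primary structure under the applied loading (downward +):
  point load 154.25 at a = 4.38: Pa²(3L − a)/(6EI) = 5238/EI
  point load 67 at a = 0.62: Pa²(3L − a)/(6EI) = 61.73/EI
  UDL 27: wL⁴/(8EI) = 2109/EI
  δ_0 = 7409/EI
Tip deflection under a unit load at B: L³/(3EI) = 41.67/EI.
The prop prevents deflection at B: R_B = δ_0/δ_{BB} = 7409/41.67 = 177.8 kN.
Vertical equilibrium: R_A = ΣP − R_B = 356.2 − 177.8 = 178.4 kN.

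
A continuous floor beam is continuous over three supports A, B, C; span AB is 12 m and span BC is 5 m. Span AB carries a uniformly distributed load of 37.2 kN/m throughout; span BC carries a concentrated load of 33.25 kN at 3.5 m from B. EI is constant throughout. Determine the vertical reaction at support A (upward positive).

Take M_B as the redundant. Released structure: two simple spans AB and BC with a hinge at B.
Rotations at B on the released spans (each span's end-slope, ×1/EI):
  span AB: UDL 37.2: wL³/(24EI) = 2678/EI
  span BC: point load 33.25 at a = 3.5: Pab(L + b)/(6LEI) = 37.82/EI
  relative rotation θ_0 = (2678 + 37.82)/EI = 2716/EI
A unit hogging moment at B produces rotation L₁/(3EI) + L₂/(3EI) = 5.667/EI.
Compatibility: M_B·(L₁+L₂)/(3EI) = θ_0, giving M_B = 479.3 kN·m (hogging).
Span AB, ΣM about A with M_B applied at B: R_B^{AB}·12 = 2678 + 479.3, so R_B^{AB} = 263.1 kN and R_A = 446.4 − 263.1 = 183.3 kN.

R_A = 183.3 kN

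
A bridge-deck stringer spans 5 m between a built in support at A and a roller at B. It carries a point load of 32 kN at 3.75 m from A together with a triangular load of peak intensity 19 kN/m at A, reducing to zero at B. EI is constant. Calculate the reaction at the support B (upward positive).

R_B = 29.75 kN

Remove the prop at B; the released (primary) structure is a cantilever built in at A.
Downward deflection at the released point B due to the loads:
  point load 32 at a = 3.75: Pa²(3L − a)/(6EI) = 843.8/EI
  triangular load, peak 19 at the fixed end: w₀L⁴/(30EI) = 395.8/EI
  δ_0 = 1240/EI
Tip deflection under a unit load at B: L³/(3EI) = 41.67/EI.
The prop prevents deflection at B: R_B = δ_0/δ_{BB} = 1240/41.67 = 29.75 kN.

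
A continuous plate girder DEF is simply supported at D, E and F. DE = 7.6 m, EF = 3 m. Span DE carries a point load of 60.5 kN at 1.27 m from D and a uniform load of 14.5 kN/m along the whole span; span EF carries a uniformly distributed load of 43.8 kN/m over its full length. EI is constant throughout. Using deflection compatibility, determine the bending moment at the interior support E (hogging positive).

M_E = 115.8 kN·m

Release continuity at E by inserting a hinge; the redundant is the internal moment M_E. The primary structure is two simply-supported spans DE and EF.
Discontinuity in slope at E on the released structure — sum the simple-span end rotations:
  span DE: point load 60.5 at a = 1.27: Pab(L + a)/(6LEI) = 94.61/EI
  span DE: UDL 14.5: wL³/(24EI) = 265.2/EI
  span EF: UDL 43.8: wL³/(24EI) = 49.27/EI
  relative rotation θ_0 = (359.8 + 49.27)/EI = 409.1/EI
A unit hogging moment at E produces rotation L₁/(3EI) + L₂/(3EI) = 3.533/EI.
Compatibility: M_E·(L₁+L₂)/(3EI) = θ_0, giving M_E = 115.8 kN·m (hogging).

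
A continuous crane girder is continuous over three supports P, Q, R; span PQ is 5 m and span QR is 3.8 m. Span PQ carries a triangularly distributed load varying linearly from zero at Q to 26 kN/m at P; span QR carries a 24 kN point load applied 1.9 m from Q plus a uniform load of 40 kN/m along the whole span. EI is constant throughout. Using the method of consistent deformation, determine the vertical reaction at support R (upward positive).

R_R = 72.18 kN

Insert a hinge at Q; M_Q is the redundant, and each span becomes simply supported.
Rotations at Q on the released spans (each span's end-slope, ×1/EI):
  span PQ: triangular load, peak 26: 7w₀L³/(360EI) = 63.19/EI
  span QR: point load 24 at a = 1.9: Pab(L + b)/(6LEI) = 21.66/EI
  span QR: UDL 40: wL³/(24EI) = 91.45/EI
  relative rotation θ_0 = (63.19 + 113.1)/EI = 176.3/EI
A unit hogging moment at Q produces rotation L₁/(3EI) + L₂/(3EI) = 2.933/EI.
Slope continuity at Q: θ_0 = M_Q·2.933/EI, so M_Q = 176.3/2.933 = 60.1 kN·m (hogging).
Span QR, ΣM about R: R_Q^{QR}·3.8 = 334.4 + 60.1, so R_Q^{QR} = 103.8 kN and R_R = 176 − 103.8 = 72.18 kN.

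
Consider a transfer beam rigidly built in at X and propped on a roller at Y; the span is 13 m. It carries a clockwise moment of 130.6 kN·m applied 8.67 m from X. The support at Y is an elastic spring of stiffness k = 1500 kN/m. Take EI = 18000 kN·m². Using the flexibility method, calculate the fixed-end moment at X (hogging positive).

Release the roller at Y. Primary structure: cantilever fixed at X.
Downward deflection at the released point Y due to the loads:
  clockwise couple 130.6 at a = 8.67: M₀a(2L − a)/(2EI) = 9811/EI
Flexibility coefficient — unit upward force at Y: δ_{YY} = L³/(3EI) = 732.3/EI.
With EI = 18000 kN·m²: δ_0 = 0.54508 m and δ_{YY} = 0.040685 m/kN.
Compatibility — the spring shortens by R_Y/k under the reaction it provides: δ_0 − R_Y·δ_{YY} = R_Y/k. With 1/k = 0.000667 m/kN, R_Y = δ_0 / (δ_{YY} + 1/k) = 0.54508 / (0.040685 + 0.000667) = 13.18 kN.
Moment equilibrium about X: M_X = Σ(load moments about X) − R_Y·L = 130.6 − 13.18×13 = -40.76 kN·m.

M_X = -40.76 kN·m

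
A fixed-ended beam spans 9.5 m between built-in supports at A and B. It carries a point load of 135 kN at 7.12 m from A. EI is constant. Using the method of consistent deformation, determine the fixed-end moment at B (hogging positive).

Take the two fixed-end moments M_A, M_B as redundants; the released structure is the simple span AB.
Simple-span end rotations at A and B under the given loads:
  at A: point load 135 at a = 7.12: Pab(L + b)/(6LEI) = 476.8/EI
  at B: point load 135 at a = 7.12: Pab(L + a)/(6LEI) = 667/EI
  θ_A0 = 476.8/EI,  θ_B0 = 667/EI
Flexibility coefficients: a unit moment at one end gives L/(3EI) there and L/(6EI) at the far end, so f₁₁ = f₂₂ = 3.167/EI and f₁₂ = f₂₁ = 1.583/EI.
Compatibility — zero rotation at each built-in end:
  3.167 M_A + 1.583 M_B = 476.8
  1.583 M_A + 3.167 M_B = 667
Solving the pair gives M_A = 60.33 kN·m and M_B = 180.5 kN·m (hogging).

M_B = 180.5 kN·m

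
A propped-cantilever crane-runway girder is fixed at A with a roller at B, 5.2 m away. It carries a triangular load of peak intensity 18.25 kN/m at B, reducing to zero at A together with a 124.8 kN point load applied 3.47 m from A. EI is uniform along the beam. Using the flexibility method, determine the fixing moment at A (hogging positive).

Remove the prop at B; the released (primary) structure is a cantilever built in at A.
Primary-structure tip deflection at B by superposition:
  triangular load, peak 18.25 at the free end: 11w₀L⁴/(120EI) = 1223/EI
  point load 124.8 at a = 3.47: Pa²(3L − a)/(6EI) = 3038/EI
  δ_0 = 4261/EI
Flexibility coefficient — unit upward force at B: δ_{BB} = L³/(3EI) = 46.87/EI.
The prop prevents deflection at B: R_B = δ_0/δ_{BB} = 4261/46.87 = 90.92 kN.
Moment equilibrium about A: M_A = Σ(load moments about A) − R_B·L = 597.5 − 90.92×5.2 = 124.8 kN·m.

M_A = 124.8 kN·m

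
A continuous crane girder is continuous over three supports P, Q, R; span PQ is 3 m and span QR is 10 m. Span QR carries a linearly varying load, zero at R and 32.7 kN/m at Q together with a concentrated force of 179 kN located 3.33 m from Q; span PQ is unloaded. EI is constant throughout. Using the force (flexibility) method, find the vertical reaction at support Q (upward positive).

R_Q = 411.5 kN

Insert a hinge at Q; M_Q is the redundant, and each span becomes simply supported.
Discontinuity in slope at Q on the released structure — sum the simple-span end rotations:
  span QR: triangular load, peak 32.7: w₀L³/(45EI) = 726.7/EI
  span QR: point load 179 at a = 3.33: Pab(L + b)/(6LEI) = 1105/EI
  relative rotation θ_0 = (0 + 1831)/EI = 1831/EI
A unit hogging moment at Q produces rotation L₁/(3EI) + L₂/(3EI) = 4.333/EI.
Compatibility: M_Q·(L₁+L₂)/(3EI) = θ_0, giving M_Q = 422.6 kN·m (hogging).
Span PQ, ΣM about P with M_Q applied at Q: R_Q^{PQ}·3 = 0 + 422.6, so R_Q^{PQ} = 140.9 kN and R_P = 0 − 140.9 = -140.9 kN.
Span QR, ΣM about R: R_Q^{QR}·10 = 2284 + 422.6, so R_Q^{QR} = 270.7 kN and R_R = 342.5 − 270.7 = 71.85 kN.
R_Q = 140.9 + 270.7 = 411.5 kN.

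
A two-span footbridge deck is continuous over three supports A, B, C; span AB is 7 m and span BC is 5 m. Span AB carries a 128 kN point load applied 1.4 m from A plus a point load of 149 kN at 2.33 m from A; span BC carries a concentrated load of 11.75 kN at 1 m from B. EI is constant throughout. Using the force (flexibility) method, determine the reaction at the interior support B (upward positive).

Release continuity at B by inserting a hinge; the redundant is the internal moment M_B. The primary structure is two simply-supported spans AB and BC.
Discontinuity in slope at B on the released structure — sum the simple-span end rotations:
  span AB: point load 128 at a = 1.4: Pab(L + a)/(6LEI) = 200.7/EI
  span AB: point load 149 at a = 2.33: Pab(L + a)/(6LEI) = 360.2/EI
  span BC: point load 11.75 at a = 1: Pab(L + b)/(6LEI) = 14.1/EI
  relative rotation θ_0 = (560.9 + 14.1)/EI = 575/EI
A unit hogging moment at B produces rotation L₁/(3EI) + L₂/(3EI) = 4/EI.
Slope continuity at B: θ_0 = M_B·4/EI, so M_B = 575/4 = 143.7 kN·m (hogging).
Span AB, ΣM about A with M_B applied at B: R_B^{AB}·7 = 526.4 + 143.7, so R_B^{AB} = 95.73 kN and R_A = 277 − 95.73 = 181.3 kN.
Span BC, ΣM about C: R_B^{BC}·5 = 47 + 143.7, so R_B^{BC} = 38.15 kN and R_C = 11.75 − 38.15 = -26.4 kN.
R_B = 95.73 + 38.15 = 133.9 kN.

R_B = 133.9 kN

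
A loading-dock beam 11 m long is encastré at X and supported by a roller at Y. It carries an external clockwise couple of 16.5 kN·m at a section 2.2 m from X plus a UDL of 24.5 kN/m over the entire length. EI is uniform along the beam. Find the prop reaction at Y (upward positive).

Remove the prop at Y; the released (primary) structure is a cantilever built in at X.
Deflection at Y on the released cantilever, summing each load's contribution:
  clockwise couple 16.5 at a = 2.2: M₀a(2L − a)/(2EI) = 359.4/EI
  UDL 24.5: wL⁴/(8EI) = 44838/EI
  δ_0 = 45197/EI
Tip deflection under a unit load at Y: L³/(3EI) = 443.7/EI.
Compatibility at Y: δ_0 − R_Y·δ_{YY} = 0, so R_Y = 45197/443.7 = 101.9 kN.

R_Y = 101.9 kN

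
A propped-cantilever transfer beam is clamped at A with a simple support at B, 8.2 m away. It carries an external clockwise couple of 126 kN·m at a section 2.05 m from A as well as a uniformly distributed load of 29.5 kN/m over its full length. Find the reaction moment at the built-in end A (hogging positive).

Take the reaction at B as the redundant and release it; the primary structure is a cantilever fixed at A.
Deflection at B on the released cantilever, summing each load's contribution:
  clockwise couple 126 at a = 2.05: M₀a(2L − a)/(2EI) = 1853/EI
  UDL 29.5: wL⁴/(8EI) = 16672/EI
  δ_0 = 18525/EI
Flexibility coefficient — unit upward force at B: δ_{BB} = L³/(3EI) = 183.8/EI.
Compatibility at B: δ_0 − R_B·δ_{BB} = 0, so R_B = 18525/183.8 = 100.8 kN.
Moment equilibrium about A: M_A = Σ(load moments about A) − R_B·L = 1118 − 100.8×8.2 = 291.3 kN·m.

M_A = 291.3 kN·m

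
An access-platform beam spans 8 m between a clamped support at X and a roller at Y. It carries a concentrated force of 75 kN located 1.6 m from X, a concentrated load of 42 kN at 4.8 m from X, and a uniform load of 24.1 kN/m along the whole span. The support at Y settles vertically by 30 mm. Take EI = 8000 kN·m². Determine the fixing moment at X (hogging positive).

M_X = 346.9 kN·m

Take the reaction at Y as the redundant and release it; the primary structure is a cantilever fixed at X.
Deflection at Y on the released cantilever, summing each load's contribution:
  point load 75 at a = 1.6: Pa²(3L − a)/(6EI) = 716.8/EI
  point load 42 at a = 4.8: Pa²(3L − a)/(6EI) = 3097/EI
  UDL 24.1: wL⁴/(8EI) = 12339/EI
  δ_0 = 16153/EI
Flexibility coefficient — unit upward force at Y: δ_{YY} = L³/(3EI) = 170.7/EI.
With EI = 8000 kN·m²: δ_0 = 2.0191 m and δ_{YY} = 0.021333 m/kN.
Compatibility — the beam at Y must follow the support down by 0.03 m: δ_0 − R_Y·δ_{YY} = 0.03, so R_Y = (2.0191 − 0.03)/0.021333 = 93.24 kN.
Moment equilibrium about X: M_X = Σ(load moments about X) − R_Y·L = 1093 − 93.24×8 = 346.9 kN·m.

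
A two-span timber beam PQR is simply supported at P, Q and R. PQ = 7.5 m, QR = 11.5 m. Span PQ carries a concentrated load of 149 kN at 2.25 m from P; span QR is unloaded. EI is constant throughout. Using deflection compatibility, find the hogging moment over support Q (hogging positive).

M_Q = 60.21 kN·m

Take M_Q as the redundant. Released structure: two simple spans PQ and QR with a hinge at Q.
End slopes at the hinge Q, treating each span as simply supported:
  span PQ: point load 149 at a = 2.25: Pab(L + a)/(6LEI) = 381.3/EI
  relative rotation θ_0 = (381.3 + 0)/EI = 381.3/EI
A unit hogging moment at Q produces rotation L₁/(3EI) + L₂/(3EI) = 6.333/EI.
Compatibility: M_Q·(L₁+L₂)/(3EI) = θ_0, giving M_Q = 60.21 kN·m (hogging).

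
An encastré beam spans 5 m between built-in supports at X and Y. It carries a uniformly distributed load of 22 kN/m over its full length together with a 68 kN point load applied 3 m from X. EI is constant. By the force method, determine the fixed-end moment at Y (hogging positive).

M_Y = 94.79 kN·m

Take the two fixed-end moments M_X, M_Y as redundants; the released structure is the simple span XY.
On the primary (simply-supported) span, the end slopes from the loading are:
  at X: UDL 22: wL³/(24EI) = 114.6/EI
  at Y: UDL 22: wL³/(24EI) = 114.6/EI
  at X: point load 68 at a = 3: Pab(L + b)/(6LEI) = 95.2/EI
  at Y: point load 68 at a = 3: Pab(L + a)/(6LEI) = 108.8/EI
  θ_X0 = 209.8/EI,  θ_Y0 = 223.4/EI
Flexibility coefficients: a unit moment at one end gives L/(3EI) there and L/(6EI) at the far end, so f₁₁ = f₂₂ = 1.667/EI and f₁₂ = f₂₁ = 0.8333/EI.
Compatibility — zero rotation at each built-in end:
  1.667 M_X + 0.8333 M_Y = 209.8
  0.8333 M_X + 1.667 M_Y = 223.4
Solving the pair gives M_X = 78.47 kN·m and M_Y = 94.79 kN·m (hogging).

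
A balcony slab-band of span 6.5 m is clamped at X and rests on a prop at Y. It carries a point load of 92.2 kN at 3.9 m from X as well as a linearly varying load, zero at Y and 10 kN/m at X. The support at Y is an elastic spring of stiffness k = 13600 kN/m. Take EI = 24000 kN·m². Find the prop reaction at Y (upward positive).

R_Y = 45.45 kN

Release the roller at Y. Primary structure: cantilever fixed at X.
Free-end deflection of the primary structure under the applied loading (downward +):
  point load 92.2 at a = 3.9: Pa²(3L − a)/(6EI) = 3646/EI
  triangular load, peak 10 at the fixed end: w₀L⁴/(30EI) = 595/EI
  δ_0 = 4241/EI
Tip deflection under a unit load at Y: L³/(3EI) = 91.54/EI.
With EI = 24000 kN·m²: δ_0 = 0.17672 m and δ_{YY} = 0.003814 m/kN.
Compatibility — the spring shortens by R_Y/k under the reaction it provides: δ_0 − R_Y·δ_{YY} = R_Y/k. With 1/k = 0.000074 m/kN, R_Y = δ_0 / (δ_{YY} + 1/k) = 0.17672 / (0.003814 + 0.000074) = 45.45 kN.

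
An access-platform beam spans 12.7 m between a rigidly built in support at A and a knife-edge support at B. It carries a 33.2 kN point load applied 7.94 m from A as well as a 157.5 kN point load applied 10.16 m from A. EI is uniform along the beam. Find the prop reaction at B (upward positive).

Take the reaction at B as the redundant and release it; the primary structure is a cantilever fixed at A.
Free-end deflection of the primary structure under the applied loading (downward +):
  point load 33.2 at a = 7.94: Pa²(3L − a)/(6EI) = 10521/EI
  point load 157.5 at a = 10.16: Pa²(3L − a)/(6EI) = 75708/EI
  δ_0 = 86229/EI
Flexibility coefficient — unit upward force at B: δ_{BB} = L³/(3EI) = 682.8/EI.
Compatibility at B: δ_0 − R_B·δ_{BB} = 0, so R_B = 86229/682.8 = 126.3 kN.

R_B = 126.3 kN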